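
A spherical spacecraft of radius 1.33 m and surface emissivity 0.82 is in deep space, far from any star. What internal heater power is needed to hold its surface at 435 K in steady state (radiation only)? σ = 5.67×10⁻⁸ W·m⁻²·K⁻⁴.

P = εσ·4πr²·T⁴.
4πr² = 22.23 m²; T⁴ = 3.581×10¹⁰ K⁴.
P = 0.82·5.67×10⁻⁸·22.23·3.581×10¹⁰.

P ≈ 37000 W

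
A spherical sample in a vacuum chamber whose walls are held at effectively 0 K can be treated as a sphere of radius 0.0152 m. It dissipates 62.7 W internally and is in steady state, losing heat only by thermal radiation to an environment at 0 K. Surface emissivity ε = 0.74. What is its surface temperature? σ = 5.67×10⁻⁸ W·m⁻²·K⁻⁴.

Steady state: internal power = radiated power, P = εσA T⁴.
Radiating area A = 4πr² = 0.002903 m².
T⁴ = P/(εσA) = 62.7/(0.74·5.67×10⁻⁸·0.002903) = 5.147×10¹¹ K⁴.
T = (5.147×10¹¹)^(1/4).

T ≈ 847 K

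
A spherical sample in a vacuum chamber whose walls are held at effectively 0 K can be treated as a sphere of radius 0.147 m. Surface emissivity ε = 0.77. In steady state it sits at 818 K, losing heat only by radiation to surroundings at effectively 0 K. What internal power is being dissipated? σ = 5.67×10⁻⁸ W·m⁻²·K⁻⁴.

Steady state: P = εσA T⁴.
A = 4πr² = 0.2715 m²; T⁴ = (818)⁴ = 4.477×10¹¹ K⁴.
P = 0.77 × 5.67×10⁻⁸ × 0.2715 × 4.477×10¹¹.

P ≈ 5310 W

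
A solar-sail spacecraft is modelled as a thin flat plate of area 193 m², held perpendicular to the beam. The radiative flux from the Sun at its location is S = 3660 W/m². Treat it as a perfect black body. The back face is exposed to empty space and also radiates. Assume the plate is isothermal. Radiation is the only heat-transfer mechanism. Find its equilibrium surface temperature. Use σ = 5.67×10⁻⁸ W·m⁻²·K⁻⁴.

T ≈ 424 K

At equilibrium, absorbed power = emitted power.
Absorbing cross-section = A = 193.0 m²; emitting surface = 2A = 386.0 m² (ratio 2).
S·A_cross = εσ·A_surf·T⁴  ⇒  T⁴ = S/(2σ).
T⁴ = 1.00·3660/(2·5.67×10⁻⁸) = 3.228×10¹⁰ K⁴.
T = (3.228×10¹⁰)^(1/4).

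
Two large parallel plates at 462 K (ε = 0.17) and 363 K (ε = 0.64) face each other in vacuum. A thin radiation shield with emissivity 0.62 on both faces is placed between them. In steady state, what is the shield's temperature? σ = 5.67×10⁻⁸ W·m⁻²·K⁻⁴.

T_s ≈ 395 K

In steady state the net flux on the hot side equals that on the cold side.
σ(T₁⁴−T_s⁴)/D₁ = σ(T_s⁴−T₂⁴)/D₂, with D₁ = 1/ε₁+1/ε_s−1 = 6.495, D₂ = 1/ε_s+1/ε₂−1 = 2.175.
Solve for T_s⁴: T_s⁴ = (D₂·T₁⁴ + D₁·T₂⁴)/(D₁+D₂) = 2.444×10¹⁰ K⁴.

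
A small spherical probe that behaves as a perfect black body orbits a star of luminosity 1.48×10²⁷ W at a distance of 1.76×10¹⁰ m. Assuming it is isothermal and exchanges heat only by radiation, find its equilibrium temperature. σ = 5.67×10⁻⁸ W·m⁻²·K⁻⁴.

T ≈ 1140 K

First find the stellar flux at distance d: S = L/(4πd²) = 1.48×10²⁷/(4π·(1.76×10¹⁰)²) = 3.802×10⁵ W/m².
For an isothermal sphere, absorbed (1−a)S·πr² = emitted σ·4πr²·T⁴, so T⁴ = (1−a)S/(4σ).
T⁴ = 1.00·3.802×10⁵/(4·5.67×10⁻⁸) = 1.676×10¹² K⁴.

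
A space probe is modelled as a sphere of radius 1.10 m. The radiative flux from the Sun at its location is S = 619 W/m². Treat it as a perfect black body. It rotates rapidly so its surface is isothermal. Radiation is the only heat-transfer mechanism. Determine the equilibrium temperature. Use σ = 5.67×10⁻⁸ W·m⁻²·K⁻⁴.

At equilibrium, absorbed power = emitted power.
Absorbing cross-section = πr² = 3.801 m²; emitting surface = 4πr² = 15.21 m² (ratio 4).
S·A_cross = εσ·A_surf·T⁴  ⇒  T⁴ = S/(4σ).
T⁴ = 1.00·619/(4·5.67×10⁻⁸) = 2.729×10⁹ K⁴.
T = (2.729×10⁹)^(1/4).

T ≈ 229 K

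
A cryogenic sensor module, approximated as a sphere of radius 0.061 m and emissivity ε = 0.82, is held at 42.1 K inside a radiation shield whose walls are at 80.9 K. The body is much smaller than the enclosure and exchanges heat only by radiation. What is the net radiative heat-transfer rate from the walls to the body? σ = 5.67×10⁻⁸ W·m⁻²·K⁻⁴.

P_net ≈ 0.0863 W

For a small grey body in a large enclosure: P_net = εσA(T_body⁴ − T_wall⁴).
A = 4πr² = 0.04676 m²; T_body⁴ − T_wall⁴ = 3.141×10⁶ − 4.283×10⁷ = -3.969×10⁷ K⁴.
|P_net| = 0.82·5.67×10⁻⁸·0.04676·3.969×10⁷.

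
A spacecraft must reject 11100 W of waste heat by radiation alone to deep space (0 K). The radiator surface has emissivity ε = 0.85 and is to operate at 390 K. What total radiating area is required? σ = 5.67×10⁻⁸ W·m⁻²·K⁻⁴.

A ≈ 9.96 m²

P = εσA T⁴ ⇒ A = P/(εσT⁴).
T⁴ = 2.313×10¹⁰ K⁴.
A = 11100/(0.85 × 5.67×10⁻⁸ × 2.313×10¹⁰).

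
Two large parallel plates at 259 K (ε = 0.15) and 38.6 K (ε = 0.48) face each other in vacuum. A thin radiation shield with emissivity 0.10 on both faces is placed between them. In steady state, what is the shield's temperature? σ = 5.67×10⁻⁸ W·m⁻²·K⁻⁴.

T_s ≈ 208 K

In steady state the net flux on the hot side equals that on the cold side.
σ(T₁⁴−T_s⁴)/D₁ = σ(T_s⁴−T₂⁴)/D₂, with D₁ = 1/ε₁+1/ε_s−1 = 15.67, D₂ = 1/ε_s+1/ε₂−1 = 11.08.
Solve for T_s⁴: T_s⁴ = (D₂·T₁⁴ + D₁·T₂⁴)/(D₁+D₂) = 1.866×10⁹ K⁴.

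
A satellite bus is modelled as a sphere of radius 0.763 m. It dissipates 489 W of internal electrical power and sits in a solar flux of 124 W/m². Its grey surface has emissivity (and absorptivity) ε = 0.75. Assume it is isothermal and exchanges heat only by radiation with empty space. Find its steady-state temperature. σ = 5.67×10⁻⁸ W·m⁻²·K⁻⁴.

At steady state, absorbed solar power + internal power = radiated power.
Absorbed: α·S·A_cross = 0.75·124·1.829 = 170.1 W (cross-section πr²).
Total input = 170.1 + 489 = 659.1 W.
Radiated: εσ·A_surf·T⁴ with A_surf = 4πr² = 7.316 m².
T⁴ = 659.1/(0.75·5.67×10⁻⁸·7.316) = 2.119×10⁹ K⁴.

T ≈ 215 K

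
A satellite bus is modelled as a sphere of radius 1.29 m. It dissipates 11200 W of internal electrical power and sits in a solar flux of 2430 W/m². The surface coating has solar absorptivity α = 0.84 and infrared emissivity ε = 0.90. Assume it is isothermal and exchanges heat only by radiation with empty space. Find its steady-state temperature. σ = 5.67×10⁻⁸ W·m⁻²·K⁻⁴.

At steady state, absorbed solar power + internal power = radiated power.
Absorbed: α·S·A_cross = 0.84·2430·5.228 = 10670 W (cross-section πr²).
Total input = 10670 + 11200 = 21870 W.
Radiated: εσ·A_surf·T⁴ with A_surf = 4πr² = 20.91 m².
T⁴ = 21870/(0.90·5.67×10⁻⁸·20.91) = 2.050×10¹⁰ K⁴.

T ≈ 378 K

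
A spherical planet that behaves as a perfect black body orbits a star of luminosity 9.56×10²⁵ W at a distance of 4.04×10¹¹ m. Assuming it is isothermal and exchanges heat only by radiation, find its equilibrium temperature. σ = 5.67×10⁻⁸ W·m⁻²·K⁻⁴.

T ≈ 120 K

First find the stellar flux at distance d: S = L/(4πd²) = 9.56×10²⁵/(4π·(4.04×10¹¹)²) = 46.61 W/m².
For an isothermal sphere, absorbed (1−a)S·πr² = emitted σ·4πr²·T⁴, so T⁴ = (1−a)S/(4σ).
T⁴ = 1.00·46.61/(4·5.67×10⁻⁸) = 2.055×10⁸ K⁴.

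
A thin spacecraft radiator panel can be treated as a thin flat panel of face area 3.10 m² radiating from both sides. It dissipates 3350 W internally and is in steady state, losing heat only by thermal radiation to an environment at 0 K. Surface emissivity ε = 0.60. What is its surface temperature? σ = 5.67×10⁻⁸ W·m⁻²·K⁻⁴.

Steady state: internal power = radiated power, P = εσA T⁴.
Radiating area A = 2·3.10 = 6.200 m².
T⁴ = P/(εσA) = 3350/(0.60·5.67×10⁻⁸·6.200) = 1.588×10¹⁰ K⁴.
T = (1.588×10¹⁰)^(1/4).

T ≈ 355 K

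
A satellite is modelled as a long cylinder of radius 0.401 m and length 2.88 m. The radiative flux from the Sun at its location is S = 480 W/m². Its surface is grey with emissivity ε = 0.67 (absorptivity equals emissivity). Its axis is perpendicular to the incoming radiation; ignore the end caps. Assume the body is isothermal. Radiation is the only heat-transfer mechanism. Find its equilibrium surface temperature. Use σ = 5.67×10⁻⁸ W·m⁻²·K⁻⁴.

At equilibrium, absorbed power = emitted power.
Absorbing cross-section = 2rL = 2.310 m²; emitting surface = 2πrL = 7.256 m² (ratio π).
εS·A_cross = εσ·A_surf·T⁴  ⇒  T⁴ = S/(πσ)   (ε cancels).
T⁴ = 480/(π·5.67×10⁻⁸) = 2.695×10⁹ K⁴.
T = (2.695×10⁹)^(1/4).

T ≈ 228 K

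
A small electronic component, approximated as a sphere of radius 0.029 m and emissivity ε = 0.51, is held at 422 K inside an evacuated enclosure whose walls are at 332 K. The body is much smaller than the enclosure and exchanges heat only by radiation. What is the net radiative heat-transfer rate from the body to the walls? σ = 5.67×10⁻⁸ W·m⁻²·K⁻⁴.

P_net ≈ 5.98 W

For a small grey body in a large enclosure: P_net = εσA(T_body⁴ − T_wall⁴).
A = 4πr² = 0.01057 m²; T_body⁴ − T_wall⁴ = 3.171×10¹⁰ − 1.215×10¹⁰ = 1.956×10¹⁰ K⁴.
|P_net| = 0.51·5.67×10⁻⁸·0.01057·1.956×10¹⁰.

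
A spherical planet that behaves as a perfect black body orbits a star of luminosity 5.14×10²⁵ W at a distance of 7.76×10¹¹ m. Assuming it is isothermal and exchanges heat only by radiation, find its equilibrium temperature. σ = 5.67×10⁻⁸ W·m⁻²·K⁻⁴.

First find the stellar flux at distance d: S = L/(4πd²) = 5.14×10²⁵/(4π·(7.76×10¹¹)²) = 6.793 W/m².
For an isothermal sphere, absorbed (1−a)S·πr² = emitted σ·4πr²·T⁴, so T⁴ = (1−a)S/(4σ).
T⁴ = 1.00·6.793/(4·5.67×10⁻⁸) = 2.995×10⁷ K⁴.

T ≈ 74.0 K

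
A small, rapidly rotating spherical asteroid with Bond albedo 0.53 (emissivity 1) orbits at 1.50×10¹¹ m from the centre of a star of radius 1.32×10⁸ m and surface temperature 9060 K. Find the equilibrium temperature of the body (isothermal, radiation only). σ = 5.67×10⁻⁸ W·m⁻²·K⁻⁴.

The star's surface emits σT_*⁴; at distance d the flux is S = σT_*⁴(R_*/d)².
S = 5.67×10⁻⁸·(9060)⁴·(1.32×10⁸/1.50×10¹¹)² = 295.8 W/m².
For an isothermal sphere T⁴ = (1−a)S/(4σ) = 6.131×10⁸ K⁴.

T ≈ 157 K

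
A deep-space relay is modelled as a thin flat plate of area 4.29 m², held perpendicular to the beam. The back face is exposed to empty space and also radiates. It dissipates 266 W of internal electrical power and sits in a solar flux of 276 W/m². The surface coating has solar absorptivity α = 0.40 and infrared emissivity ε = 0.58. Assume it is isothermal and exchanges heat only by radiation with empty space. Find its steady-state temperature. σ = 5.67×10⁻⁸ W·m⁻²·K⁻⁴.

At steady state, absorbed solar power + internal power = radiated power.
Absorbed: α·S·A_cross = 0.40·276·4.290 = 473.6 W (cross-section A).
Total input = 473.6 + 266 = 739.6 W.
Radiated: εσ·A_surf·T⁴ with A_surf = 2A = 8.580 m².
T⁴ = 739.6/(0.58·5.67×10⁻⁸·8.580) = 2.621×10⁹ K⁴.

T ≈ 226 K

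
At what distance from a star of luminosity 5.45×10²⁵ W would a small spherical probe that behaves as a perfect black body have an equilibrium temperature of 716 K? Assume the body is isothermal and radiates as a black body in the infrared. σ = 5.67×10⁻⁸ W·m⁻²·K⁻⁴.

d ≈ 8.53×10⁹ m

For an isothermal black-emitting sphere, (1−a)S·πr² = σ·4πr²·T⁴ ⇒ S = 4σT⁴/(1−a).
S = 4·5.67×10⁻⁸·(716)⁴/1.00 = 59610 W/m².
Flux falls as S = L/(4πd²), so d = √(L/(4πS)) = √(5.45×10²⁵/(4π·59610)).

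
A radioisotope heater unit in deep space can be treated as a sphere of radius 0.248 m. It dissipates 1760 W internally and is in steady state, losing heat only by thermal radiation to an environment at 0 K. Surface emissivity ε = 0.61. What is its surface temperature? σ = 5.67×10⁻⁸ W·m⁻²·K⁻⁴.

Steady state: internal power = radiated power, P = εσA T⁴.
Radiating area A = 4πr² = 0.7729 m².
T⁴ = P/(εσA) = 1760/(0.61·5.67×10⁻⁸·0.7729) = 6.584×10¹⁰ K⁴.
T = (6.584×10¹⁰)^(1/4).

T ≈ 507 K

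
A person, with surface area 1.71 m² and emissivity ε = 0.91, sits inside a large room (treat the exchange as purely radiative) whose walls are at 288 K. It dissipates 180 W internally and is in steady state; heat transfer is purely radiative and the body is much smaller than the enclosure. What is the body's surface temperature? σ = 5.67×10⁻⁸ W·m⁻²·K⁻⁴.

T ≈ 307 K

For a small grey body in a large enclosure, net radiated power = εσA(T⁴ − T_w⁴).
Steady state: P = εσA(T⁴ − T_w⁴) with A = 1.71 m².
T⁴ = P/(εσA) + T_w⁴ = 180/(0.91·5.67×10⁻⁸·1.710) + (288)⁴
    = 2.040×10⁹ + 6.880×10⁹ = 8.920×10⁹ K⁴.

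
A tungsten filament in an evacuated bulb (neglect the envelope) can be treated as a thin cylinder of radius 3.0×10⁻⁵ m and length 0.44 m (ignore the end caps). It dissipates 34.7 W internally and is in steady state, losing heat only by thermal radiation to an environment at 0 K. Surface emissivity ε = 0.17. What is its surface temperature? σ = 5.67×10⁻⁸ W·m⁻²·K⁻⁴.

T ≈ 2570 K

Steady state: internal power = radiated power, P = εσA T⁴.
Radiating area A = 2πrL = 8.294×10⁻⁵ m².
T⁴ = P/(εσA) = 34.7/(0.17·5.67×10⁻⁸·8.294×10⁻⁵) = 4.341×10¹³ K⁴.
T = (4.341×10¹³)^(1/4).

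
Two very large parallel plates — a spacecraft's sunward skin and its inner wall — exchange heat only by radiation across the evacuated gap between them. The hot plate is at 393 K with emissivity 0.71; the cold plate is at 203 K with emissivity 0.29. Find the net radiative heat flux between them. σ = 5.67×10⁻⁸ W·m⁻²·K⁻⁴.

q ≈ 326 W/m²

For two infinite grey parallel plates, q = σ(T₁⁴ − T₂⁴)/(1/ε₁ + 1/ε₂ − 1).
T₁⁴ − T₂⁴ = 2.385×10¹⁰ − 1.698×10⁹ = 2.216×10¹⁰ K⁴.
1/ε₁ + 1/ε₂ − 1 = 1.408 + 3.448 − 1 = 3.857.
q = 5.67×10⁻⁸ × 2.216×10¹⁰ / 3.857.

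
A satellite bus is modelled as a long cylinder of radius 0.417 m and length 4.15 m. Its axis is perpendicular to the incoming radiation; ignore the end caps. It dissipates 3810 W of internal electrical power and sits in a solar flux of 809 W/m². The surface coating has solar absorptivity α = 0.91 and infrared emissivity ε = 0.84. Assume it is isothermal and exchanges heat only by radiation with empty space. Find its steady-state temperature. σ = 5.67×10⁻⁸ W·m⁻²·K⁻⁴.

T ≈ 333 K

At steady state, absorbed solar power + internal power = radiated power.
Absorbed: α·S·A_cross = 0.91·809·3.461 = 2548 W (cross-section 2rL).
Total input = 2548 + 3810 = 6358 W.
Radiated: εσ·A_surf·T⁴ with A_surf = 2πrL = 10.87 m².
T⁴ = 6358/(0.84·5.67×10⁻⁸·10.87) = 1.228×10¹⁰ K⁴.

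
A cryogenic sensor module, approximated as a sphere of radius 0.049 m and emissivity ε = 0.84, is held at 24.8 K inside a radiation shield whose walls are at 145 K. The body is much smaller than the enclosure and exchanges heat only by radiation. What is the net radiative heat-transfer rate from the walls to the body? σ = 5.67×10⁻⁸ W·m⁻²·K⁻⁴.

P_net ≈ 0.635 W

For a small grey body in a large enclosure: P_net = εσA(T_body⁴ − T_wall⁴).
A = 4πr² = 0.03017 m²; T_body⁴ − T_wall⁴ = 3.783×10⁵ − 4.421×10⁸ = -4.417×10⁸ K⁴.
|P_net| = 0.84·5.67×10⁻⁸·0.03017·4.417×10⁸.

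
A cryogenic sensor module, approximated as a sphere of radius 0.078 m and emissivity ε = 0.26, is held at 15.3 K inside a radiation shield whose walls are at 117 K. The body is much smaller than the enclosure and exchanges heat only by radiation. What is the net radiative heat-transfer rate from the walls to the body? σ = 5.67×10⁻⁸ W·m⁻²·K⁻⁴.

For a small grey body in a large enclosure: P_net = εσA(T_body⁴ − T_wall⁴).
A = 4πr² = 0.07645 m²; T_body⁴ − T_wall⁴ = 54800 − 1.874×10⁸ = -1.873×10⁸ K⁴.
|P_net| = 0.26·5.67×10⁻⁸·0.07645·1.873×10⁸.

P_net ≈ 0.211 W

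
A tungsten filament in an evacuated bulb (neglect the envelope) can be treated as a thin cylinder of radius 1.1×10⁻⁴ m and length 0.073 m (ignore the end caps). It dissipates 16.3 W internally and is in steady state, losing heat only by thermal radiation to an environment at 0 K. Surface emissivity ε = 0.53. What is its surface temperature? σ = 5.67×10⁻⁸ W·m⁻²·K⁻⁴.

T ≈ 1810 K

Steady state: internal power = radiated power, P = εσA T⁴.
Radiating area A = 2πrL = 5.045×10⁻⁵ m².
T⁴ = P/(εσA) = 16.3/(0.53·5.67×10⁻⁸·5.045×10⁻⁵) = 1.075×10¹³ K⁴.
T = (1.075×10¹³)^(1/4).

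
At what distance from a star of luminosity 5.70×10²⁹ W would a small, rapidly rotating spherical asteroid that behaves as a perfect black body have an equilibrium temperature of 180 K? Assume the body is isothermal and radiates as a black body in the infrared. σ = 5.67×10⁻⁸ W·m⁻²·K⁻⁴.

For an isothermal black-emitting sphere, (1−a)S·πr² = σ·4πr²·T⁴ ⇒ S = 4σT⁴/(1−a).
S = 4·5.67×10⁻⁸·(180)⁴/1.00 = 238.1 W/m².
Flux falls as S = L/(4πd²), so d = √(L/(4πS)) = √(5.70×10²⁹/(4π·238.1)).

d ≈ 1.38×10¹³ m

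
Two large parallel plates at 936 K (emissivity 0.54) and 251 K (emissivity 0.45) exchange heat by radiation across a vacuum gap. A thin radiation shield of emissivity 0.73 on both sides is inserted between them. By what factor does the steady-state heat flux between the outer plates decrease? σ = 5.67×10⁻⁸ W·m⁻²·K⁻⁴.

factor ≈ 1.57

Without shield: q₀ = σΔ(T⁴)/(1/ε₁+1/ε₂−1) with denominator 3.074.
With shield the two gaps are in series; the resistances add: (1/ε₁+1/ε_s−1)+(1/ε_s+1/ε₂−1) = 2.222+2.592 = 4.814.
Heat-flux ratio q₀/q = 4.814/3.074.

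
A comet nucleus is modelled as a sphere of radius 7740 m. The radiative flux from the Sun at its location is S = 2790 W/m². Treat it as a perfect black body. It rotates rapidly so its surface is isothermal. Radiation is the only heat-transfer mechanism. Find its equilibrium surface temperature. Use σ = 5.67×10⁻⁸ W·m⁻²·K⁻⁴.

At equilibrium, absorbed power = emitted power.
Absorbing cross-section = πr² = 1.882×10⁸ m²; emitting surface = 4πr² = 7.528×10⁸ m² (ratio 4).
S·A_cross = εσ·A_surf·T⁴  ⇒  T⁴ = S/(4σ).
T⁴ = 1.00·2790/(4·5.67×10⁻⁸) = 1.230×10¹⁰ K⁴.
T = (1.230×10¹⁰)^(1/4).

T ≈ 333 K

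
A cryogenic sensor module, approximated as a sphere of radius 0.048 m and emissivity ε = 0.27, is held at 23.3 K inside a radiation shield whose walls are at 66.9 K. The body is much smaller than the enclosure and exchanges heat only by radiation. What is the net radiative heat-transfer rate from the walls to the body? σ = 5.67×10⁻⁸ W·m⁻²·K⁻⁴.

P_net ≈ 0.00875 W

For a small grey body in a large enclosure: P_net = εσA(T_body⁴ − T_wall⁴).
A = 4πr² = 0.02895 m²; T_body⁴ − T_wall⁴ = 2.947×10⁵ − 2.003×10⁷ = -1.974×10⁷ K⁴.
|P_net| = 0.27·5.67×10⁻⁸·0.02895·1.974×10⁷.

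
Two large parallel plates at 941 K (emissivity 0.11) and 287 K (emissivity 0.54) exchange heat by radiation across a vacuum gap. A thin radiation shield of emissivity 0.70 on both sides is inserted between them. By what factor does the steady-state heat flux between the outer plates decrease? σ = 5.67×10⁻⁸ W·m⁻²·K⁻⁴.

Without shield: q₀ = σΔ(T⁴)/(1/ε₁+1/ε₂−1) with denominator 9.943.
With shield the two gaps are in series; the resistances add: (1/ε₁+1/ε_s−1)+(1/ε_s+1/ε₂−1) = 9.519+2.280 = 11.80.
Heat-flux ratio q₀/q = 11.80/9.943.

factor ≈ 1.19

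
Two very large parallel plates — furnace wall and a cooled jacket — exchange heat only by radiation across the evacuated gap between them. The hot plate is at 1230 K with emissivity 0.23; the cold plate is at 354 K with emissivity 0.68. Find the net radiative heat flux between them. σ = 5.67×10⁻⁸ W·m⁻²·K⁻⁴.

q ≈ 26700 W/m²

For two infinite grey parallel plates, q = σ(T₁⁴ − T₂⁴)/(1/ε₁ + 1/ε₂ − 1).
T₁⁴ − T₂⁴ = 2.289×10¹² − 1.570×10¹⁰ = 2.273×10¹² K⁴.
1/ε₁ + 1/ε₂ − 1 = 4.348 + 1.471 − 1 = 4.818.
q = 5.67×10⁻⁸ × 2.273×10¹² / 4.818.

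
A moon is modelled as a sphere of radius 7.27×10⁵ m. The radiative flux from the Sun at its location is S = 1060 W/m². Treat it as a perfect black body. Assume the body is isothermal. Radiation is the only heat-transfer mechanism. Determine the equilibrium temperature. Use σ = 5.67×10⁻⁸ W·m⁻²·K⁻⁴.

T ≈ 261 K

At equilibrium, absorbed power = emitted power.
Absorbing cross-section = πr² = 1.660×10¹² m²; emitting surface = 4πr² = 6.642×10¹² m² (ratio 4).
S·A_cross = εσ·A_surf·T⁴  ⇒  T⁴ = S/(4σ).
T⁴ = 1.00·1060/(4·5.67×10⁻⁸) = 4.674×10⁹ K⁴.
T = (4.674×10⁹)^(1/4).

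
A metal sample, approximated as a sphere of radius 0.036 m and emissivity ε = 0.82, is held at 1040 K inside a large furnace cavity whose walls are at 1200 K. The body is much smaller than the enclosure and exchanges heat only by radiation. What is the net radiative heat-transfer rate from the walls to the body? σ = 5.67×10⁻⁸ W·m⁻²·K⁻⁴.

For a small grey body in a large enclosure: P_net = εσA(T_body⁴ − T_wall⁴).
A = 4πr² = 0.01629 m²; T_body⁴ − T_wall⁴ = 1.170×10¹² − 2.074×10¹² = -9.037×10¹¹ K⁴.
|P_net| = 0.82·5.67×10⁻⁸·0.01629·9.037×10¹¹.

P_net ≈ 684 W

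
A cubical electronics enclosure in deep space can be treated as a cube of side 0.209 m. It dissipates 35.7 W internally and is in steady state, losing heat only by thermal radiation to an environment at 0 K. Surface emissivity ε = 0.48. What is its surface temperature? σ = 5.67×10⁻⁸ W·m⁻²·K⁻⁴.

Steady state: internal power = radiated power, P = εσA T⁴.
Radiating area A = 6L² = 0.2621 m².
T⁴ = P/(εσA) = 35.7/(0.48·5.67×10⁻⁸·0.2621) = 5.005×10⁹ K⁴.
T = (5.005×10⁹)^(1/4).

T ≈ 266 K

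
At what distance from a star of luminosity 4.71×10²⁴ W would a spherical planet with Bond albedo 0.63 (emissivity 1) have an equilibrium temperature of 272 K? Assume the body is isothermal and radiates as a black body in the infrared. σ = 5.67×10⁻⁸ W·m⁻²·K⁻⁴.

For an isothermal black-emitting sphere, (1−a)S·πr² = σ·4πr²·T⁴ ⇒ S = 4σT⁴/(1−a).
S = 4·5.67×10⁻⁸·(272)⁴/0.370 = 3355 W/m².
Flux falls as S = L/(4πd²), so d = √(L/(4πS)) = √(4.71×10²⁴/(4π·3355)).

d ≈ 1.06×10¹⁰ m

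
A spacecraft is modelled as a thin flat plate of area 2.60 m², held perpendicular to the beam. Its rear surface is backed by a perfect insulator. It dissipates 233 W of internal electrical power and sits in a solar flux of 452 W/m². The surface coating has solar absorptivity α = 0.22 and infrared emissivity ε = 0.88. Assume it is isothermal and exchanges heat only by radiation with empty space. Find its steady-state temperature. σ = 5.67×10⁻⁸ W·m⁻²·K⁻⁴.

At steady state, absorbed solar power + internal power = radiated power.
Absorbed: α·S·A_cross = 0.22·452·2.600 = 258.5 W (cross-section A).
Total input = 258.5 + 233 = 491.5 W.
Radiated: εσ·A_surf·T⁴ with A_surf = A = 2.600 m².
T⁴ = 491.5/(0.88·5.67×10⁻⁸·2.600) = 3.789×10⁹ K⁴.

T ≈ 248 K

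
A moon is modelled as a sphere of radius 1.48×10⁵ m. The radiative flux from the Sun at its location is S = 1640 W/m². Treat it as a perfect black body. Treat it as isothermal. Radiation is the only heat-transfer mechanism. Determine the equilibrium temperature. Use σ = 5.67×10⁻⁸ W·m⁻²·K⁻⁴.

At equilibrium, absorbed power = emitted power.
Absorbing cross-section = πr² = 6.881×10¹⁰ m²; emitting surface = 4πr² = 2.753×10¹¹ m² (ratio 4).
S·A_cross = εσ·A_surf·T⁴  ⇒  T⁴ = S/(4σ).
T⁴ = 1.00·1640/(4·5.67×10⁻⁸) = 7.231×10⁹ K⁴.
T = (7.231×10⁹)^(1/4).

T ≈ 292 K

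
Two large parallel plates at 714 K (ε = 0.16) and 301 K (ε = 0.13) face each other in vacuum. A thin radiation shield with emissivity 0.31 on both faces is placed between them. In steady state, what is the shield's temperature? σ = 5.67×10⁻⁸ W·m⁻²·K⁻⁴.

In steady state the net flux on the hot side equals that on the cold side.
σ(T₁⁴−T_s⁴)/D₁ = σ(T_s⁴−T₂⁴)/D₂, with D₁ = 1/ε₁+1/ε_s−1 = 8.476, D₂ = 1/ε_s+1/ε₂−1 = 9.918.
Solve for T_s⁴: T_s⁴ = (D₂·T₁⁴ + D₁·T₂⁴)/(D₁+D₂) = 1.439×10¹¹ K⁴.

T_s ≈ 616 K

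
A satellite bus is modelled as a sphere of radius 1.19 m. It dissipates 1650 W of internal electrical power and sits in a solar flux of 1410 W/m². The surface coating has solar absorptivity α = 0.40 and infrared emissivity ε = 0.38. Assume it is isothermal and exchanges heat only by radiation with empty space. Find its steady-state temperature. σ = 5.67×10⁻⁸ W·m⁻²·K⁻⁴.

T ≈ 323 K

At steady state, absorbed solar power + internal power = radiated power.
Absorbed: α·S·A_cross = 0.40·1410·4.449 = 2509 W (cross-section πr²).
Total input = 2509 + 1650 = 4159 W.
Radiated: εσ·A_surf·T⁴ with A_surf = 4πr² = 17.80 m².
T⁴ = 4159/(0.38·5.67×10⁻⁸·17.80) = 1.085×10¹⁰ K⁴.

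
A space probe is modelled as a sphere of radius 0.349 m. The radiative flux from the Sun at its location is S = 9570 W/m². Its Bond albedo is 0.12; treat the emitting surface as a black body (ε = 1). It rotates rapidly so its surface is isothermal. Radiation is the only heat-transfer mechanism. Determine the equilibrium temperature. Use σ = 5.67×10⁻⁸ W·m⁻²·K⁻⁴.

T ≈ 439 K

At equilibrium, absorbed power = emitted power.
Absorbing cross-section = πr² = 0.3826 m²; emitting surface = 4πr² = 1.531 m² (ratio 4).
(1−a)S·A_cross = εσ·A_surf·T⁴  ⇒  T⁴ = (1−a)S/(4σ).
T⁴ = 0.880·9570/(4·5.67×10⁻⁸) = 3.713×10¹⁰ K⁴.
T = (3.713×10¹⁰)^(1/4).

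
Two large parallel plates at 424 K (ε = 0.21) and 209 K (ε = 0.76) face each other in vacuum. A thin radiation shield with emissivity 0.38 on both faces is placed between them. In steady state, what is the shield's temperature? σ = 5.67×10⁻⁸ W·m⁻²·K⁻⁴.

In steady state the net flux on the hot side equals that on the cold side.
σ(T₁⁴−T_s⁴)/D₁ = σ(T_s⁴−T₂⁴)/D₂, with D₁ = 1/ε₁+1/ε_s−1 = 6.393, D₂ = 1/ε_s+1/ε₂−1 = 2.947.
Solve for T_s⁴: T_s⁴ = (D₂·T₁⁴ + D₁·T₂⁴)/(D₁+D₂) = 1.150×10¹⁰ K⁴.

T_s ≈ 327 K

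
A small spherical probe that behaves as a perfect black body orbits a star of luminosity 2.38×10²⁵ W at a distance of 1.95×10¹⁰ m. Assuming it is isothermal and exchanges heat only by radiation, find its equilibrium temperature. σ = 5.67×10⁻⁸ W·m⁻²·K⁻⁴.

T ≈ 385 K

First find the stellar flux at distance d: S = L/(4πd²) = 2.38×10²⁵/(4π·(1.95×10¹⁰)²) = 4981 W/m².
For an isothermal sphere, absorbed (1−a)S·πr² = emitted σ·4πr²·T⁴, so T⁴ = (1−a)S/(4σ).
T⁴ = 1.00·4981/(4·5.67×10⁻⁸) = 2.196×10¹⁰ K⁴.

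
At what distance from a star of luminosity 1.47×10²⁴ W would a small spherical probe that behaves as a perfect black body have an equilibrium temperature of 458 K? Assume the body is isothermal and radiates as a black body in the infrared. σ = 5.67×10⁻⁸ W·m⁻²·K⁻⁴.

For an isothermal black-emitting sphere, (1−a)S·πr² = σ·4πr²·T⁴ ⇒ S = 4σT⁴/(1−a).
S = 4·5.67×10⁻⁸·(458)⁴/1.00 = 9979 W/m².
Flux falls as S = L/(4πd²), so d = √(L/(4πS)) = √(1.47×10²⁴/(4π·9979)).

d ≈ 3.42×10⁹ m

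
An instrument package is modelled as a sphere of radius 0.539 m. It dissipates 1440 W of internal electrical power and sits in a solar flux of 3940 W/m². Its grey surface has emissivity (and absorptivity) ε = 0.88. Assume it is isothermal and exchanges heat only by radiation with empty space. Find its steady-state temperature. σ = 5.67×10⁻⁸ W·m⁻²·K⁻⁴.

At steady state, absorbed solar power + internal power = radiated power.
Absorbed: α·S·A_cross = 0.88·3940·0.9127 = 3165 W (cross-section πr²).
Total input = 3165 + 1440 = 4605 W.
Radiated: εσ·A_surf·T⁴ with A_surf = 4πr² = 3.651 m².
T⁴ = 4605/(0.88·5.67×10⁻⁸·3.651) = 2.528×10¹⁰ K⁴.

T ≈ 399 K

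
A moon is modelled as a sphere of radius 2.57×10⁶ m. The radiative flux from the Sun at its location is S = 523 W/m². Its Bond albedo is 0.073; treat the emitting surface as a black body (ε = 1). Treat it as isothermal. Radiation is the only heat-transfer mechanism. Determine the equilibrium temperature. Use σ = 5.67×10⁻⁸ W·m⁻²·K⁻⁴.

T ≈ 215 K

At equilibrium, absorbed power = emitted power.
Absorbing cross-section = πr² = 2.075×10¹³ m²; emitting surface = 4πr² = 8.300×10¹³ m² (ratio 4).
(1−a)S·A_cross = εσ·A_surf·T⁴  ⇒  T⁴ = (1−a)S/(4σ).
T⁴ = 0.927·523/(4·5.67×10⁻⁸) = 2.138×10⁹ K⁴.
T = (2.138×10⁹)^(1/4).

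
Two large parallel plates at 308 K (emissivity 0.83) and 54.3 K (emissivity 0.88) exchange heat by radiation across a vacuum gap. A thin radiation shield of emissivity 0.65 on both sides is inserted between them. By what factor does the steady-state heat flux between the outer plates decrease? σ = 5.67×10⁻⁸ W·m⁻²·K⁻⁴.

factor ≈ 2.55

Without shield: q₀ = σΔ(T⁴)/(1/ε₁+1/ε₂−1) with denominator 1.341.
With shield the two gaps are in series; the resistances add: (1/ε₁+1/ε_s−1)+(1/ε_s+1/ε₂−1) = 1.743+1.675 = 3.418.
Heat-flux ratio q₀/q = 3.418/1.341.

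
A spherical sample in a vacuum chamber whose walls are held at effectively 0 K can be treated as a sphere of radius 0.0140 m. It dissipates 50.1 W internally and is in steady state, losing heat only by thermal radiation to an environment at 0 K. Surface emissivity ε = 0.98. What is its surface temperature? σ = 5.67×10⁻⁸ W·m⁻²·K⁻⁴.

T ≈ 778 K

Steady state: internal power = radiated power, P = εσA T⁴.
Radiating area A = 4πr² = 0.002463 m².
T⁴ = P/(εσA) = 50.1/(0.98·5.67×10⁻⁸·0.002463) = 3.661×10¹¹ K⁴.
T = (3.661×10¹¹)^(1/4).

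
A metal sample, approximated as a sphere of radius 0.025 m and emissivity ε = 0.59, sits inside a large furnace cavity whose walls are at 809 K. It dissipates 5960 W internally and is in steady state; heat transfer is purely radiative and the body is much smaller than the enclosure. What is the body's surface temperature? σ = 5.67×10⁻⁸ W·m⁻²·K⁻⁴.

T ≈ 2190 K

For a small grey body in a large enclosure, net radiated power = εσA(T⁴ − T_w⁴).
Steady state: P = εσA(T⁴ − T_w⁴) with A = 4πr² = 0.007854 m².
T⁴ = P/(εσA) + T_w⁴ = 5960/(0.59·5.67×10⁻⁸·0.007854) + (809)⁴
    = 2.268×10¹³ + 4.283×10¹¹ = 2.311×10¹³ K⁴.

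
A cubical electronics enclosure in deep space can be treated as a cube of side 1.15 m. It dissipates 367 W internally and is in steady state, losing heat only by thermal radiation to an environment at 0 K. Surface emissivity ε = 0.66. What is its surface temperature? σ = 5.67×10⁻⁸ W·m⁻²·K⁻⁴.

T ≈ 187 K

Steady state: internal power = radiated power, P = εσA T⁴.
Radiating area A = 6L² = 7.935 m².
T⁴ = P/(εσA) = 367/(0.66·5.67×10⁻⁸·7.935) = 1.236×10⁹ K⁴.
T = (1.236×10⁹)^(1/4).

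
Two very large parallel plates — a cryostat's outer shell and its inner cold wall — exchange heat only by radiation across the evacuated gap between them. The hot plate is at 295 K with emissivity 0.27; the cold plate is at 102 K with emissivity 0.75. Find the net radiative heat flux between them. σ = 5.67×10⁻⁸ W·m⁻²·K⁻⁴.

For two infinite grey parallel plates, q = σ(T₁⁴ − T₂⁴)/(1/ε₁ + 1/ε₂ − 1).
T₁⁴ − T₂⁴ = 7.573×10⁹ − 1.082×10⁸ = 7.465×10⁹ K⁴.
1/ε₁ + 1/ε₂ − 1 = 3.704 + 1.333 − 1 = 4.037.
q = 5.67×10⁻⁸ × 7.465×10⁹ / 4.037.

q ≈ 105 W/m²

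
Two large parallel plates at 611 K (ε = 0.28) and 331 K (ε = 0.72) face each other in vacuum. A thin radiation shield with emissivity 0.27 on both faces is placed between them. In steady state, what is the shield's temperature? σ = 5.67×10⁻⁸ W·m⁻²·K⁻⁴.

In steady state the net flux on the hot side equals that on the cold side.
σ(T₁⁴−T_s⁴)/D₁ = σ(T_s⁴−T₂⁴)/D₂, with D₁ = 1/ε₁+1/ε_s−1 = 6.275, D₂ = 1/ε_s+1/ε₂−1 = 4.093.
Solve for T_s⁴: T_s⁴ = (D₂·T₁⁴ + D₁·T₂⁴)/(D₁+D₂) = 6.228×10¹⁰ K⁴.

T_s ≈ 500 K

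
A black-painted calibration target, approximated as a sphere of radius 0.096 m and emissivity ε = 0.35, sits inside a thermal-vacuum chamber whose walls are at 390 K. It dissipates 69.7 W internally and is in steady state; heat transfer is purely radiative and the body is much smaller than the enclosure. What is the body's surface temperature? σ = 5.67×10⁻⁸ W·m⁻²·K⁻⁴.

T ≈ 481 K

For a small grey body in a large enclosure, net radiated power = εσA(T⁴ − T_w⁴).
Steady state: P = εσA(T⁴ − T_w⁴) with A = 4πr² = 0.1158 m².
T⁴ = P/(εσA) + T_w⁴ = 69.7/(0.35·5.67×10⁻⁸·0.1158) + (390)⁴
    = 3.033×10¹⁰ + 2.313×10¹⁰ = 5.346×10¹⁰ K⁴.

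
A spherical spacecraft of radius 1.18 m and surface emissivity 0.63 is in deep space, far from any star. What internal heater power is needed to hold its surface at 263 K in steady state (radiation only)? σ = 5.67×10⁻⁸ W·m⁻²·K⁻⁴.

P ≈ 2990 W

P = εσ·4πr²·T⁴.
4πr² = 17.50 m²; T⁴ = 4.784×10⁹ K⁴.
P = 0.63·5.67×10⁻⁸·17.50·4.784×10⁹.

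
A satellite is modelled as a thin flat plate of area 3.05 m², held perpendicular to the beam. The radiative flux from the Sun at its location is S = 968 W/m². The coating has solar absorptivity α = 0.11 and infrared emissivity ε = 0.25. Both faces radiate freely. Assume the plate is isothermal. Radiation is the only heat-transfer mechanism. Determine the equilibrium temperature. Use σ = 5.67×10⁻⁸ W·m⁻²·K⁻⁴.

At equilibrium, absorbed power = emitted power.
Absorbing cross-section = A = 3.050 m²; emitting surface = 2A = 6.100 m² (ratio 2).
αS·A_cross = εσ·A_surf·T⁴  ⇒  T⁴ = αS/(ε·2σ).
T⁴ = 0.110·968/(0.25·2·5.67×10⁻⁸) = 3.756×10⁹ K⁴.
T = (3.756×10⁹)^(1/4).

T ≈ 248 K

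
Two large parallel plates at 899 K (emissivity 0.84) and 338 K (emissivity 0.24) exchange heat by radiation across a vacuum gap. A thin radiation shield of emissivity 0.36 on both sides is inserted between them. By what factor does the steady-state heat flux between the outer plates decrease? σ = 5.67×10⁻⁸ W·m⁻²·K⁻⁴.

Without shield: q₀ = σΔ(T⁴)/(1/ε₁+1/ε₂−1) with denominator 4.357.
With shield the two gaps are in series; the resistances add: (1/ε₁+1/ε_s−1)+(1/ε_s+1/ε₂−1) = 2.968+5.944 = 8.913.
Heat-flux ratio q₀/q = 8.913/4.357.

factor ≈ 2.05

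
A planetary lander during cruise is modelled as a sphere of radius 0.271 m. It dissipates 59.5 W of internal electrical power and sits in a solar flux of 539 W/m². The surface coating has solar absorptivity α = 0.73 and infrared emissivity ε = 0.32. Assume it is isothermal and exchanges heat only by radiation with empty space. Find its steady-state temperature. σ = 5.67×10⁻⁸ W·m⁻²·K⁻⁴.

T ≈ 308 K

At steady state, absorbed solar power + internal power = radiated power.
Absorbed: α·S·A_cross = 0.73·539·0.2307 = 90.78 W (cross-section πr²).
Total input = 90.78 + 59.5 = 150.3 W.
Radiated: εσ·A_surf·T⁴ with A_surf = 4πr² = 0.9229 m².
T⁴ = 150.3/(0.32·5.67×10⁻⁸·0.9229) = 8.975×10⁹ K⁴.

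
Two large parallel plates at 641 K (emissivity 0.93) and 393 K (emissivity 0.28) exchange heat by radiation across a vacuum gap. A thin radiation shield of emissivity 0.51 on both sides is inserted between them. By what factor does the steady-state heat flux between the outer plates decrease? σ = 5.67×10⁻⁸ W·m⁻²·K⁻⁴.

Without shield: q₀ = σΔ(T⁴)/(1/ε₁+1/ε₂−1) with denominator 3.647.
With shield the two gaps are in series; the resistances add: (1/ε₁+1/ε_s−1)+(1/ε_s+1/ε₂−1) = 2.036+4.532 = 6.568.
Heat-flux ratio q₀/q = 6.568/3.647.

factor ≈ 1.80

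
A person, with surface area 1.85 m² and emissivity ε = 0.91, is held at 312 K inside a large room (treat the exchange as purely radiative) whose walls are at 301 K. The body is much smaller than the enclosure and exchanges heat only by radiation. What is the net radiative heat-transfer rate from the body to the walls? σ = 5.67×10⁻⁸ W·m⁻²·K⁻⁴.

P_net ≈ 121 W

For a small grey body in a large enclosure: P_net = εσA(T_body⁴ − T_wall⁴).
A = 1.85 m²; T_body⁴ − T_wall⁴ = 9.476×10⁹ − 8.209×10⁹ = 1.267×10⁹ K⁴.
|P_net| = 0.91·5.67×10⁻⁸·1.850·1.267×10⁹.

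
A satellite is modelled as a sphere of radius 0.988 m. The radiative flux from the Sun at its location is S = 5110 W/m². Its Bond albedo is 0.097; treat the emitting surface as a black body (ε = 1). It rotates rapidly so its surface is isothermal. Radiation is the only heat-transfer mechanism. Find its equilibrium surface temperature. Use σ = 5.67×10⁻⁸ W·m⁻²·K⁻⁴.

T ≈ 378 K

At equilibrium, absorbed power = emitted power.
Absorbing cross-section = πr² = 3.067 m²; emitting surface = 4πr² = 12.27 m² (ratio 4).
(1−a)S·A_cross = εσ·A_surf·T⁴  ⇒  T⁴ = (1−a)S/(4σ).
T⁴ = 0.903·5110/(4·5.67×10⁻⁸) = 2.035×10¹⁰ K⁴.
T = (2.035×10¹⁰)^(1/4).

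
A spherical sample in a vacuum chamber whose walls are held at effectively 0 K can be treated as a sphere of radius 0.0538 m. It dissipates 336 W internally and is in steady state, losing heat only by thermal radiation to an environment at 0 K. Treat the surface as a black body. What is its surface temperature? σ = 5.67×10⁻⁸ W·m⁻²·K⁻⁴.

T ≈ 635 K

Steady state: internal power = radiated power, P = εσA T⁴.
Radiating area A = 4πr² = 0.03637 m².
T⁴ = P/(εσA) = 336/(1.0·5.67×10⁻⁸·0.03637) = 1.629×10¹¹ K⁴.
T = (1.629×10¹¹)^(1/4).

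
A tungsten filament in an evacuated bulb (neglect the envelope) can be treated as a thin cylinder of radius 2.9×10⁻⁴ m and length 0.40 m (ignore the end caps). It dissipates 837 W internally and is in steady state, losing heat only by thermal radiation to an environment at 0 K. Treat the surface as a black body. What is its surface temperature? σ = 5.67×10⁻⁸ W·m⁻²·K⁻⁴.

Steady state: internal power = radiated power, P = εσA T⁴.
Radiating area A = 2πrL = 7.288×10⁻⁴ m².
T⁴ = P/(εσA) = 837/(1.0·5.67×10⁻⁸·7.288×10⁻⁴) = 2.025×10¹³ K⁴.
T = (2.025×10¹³)^(1/4).

T ≈ 2120 K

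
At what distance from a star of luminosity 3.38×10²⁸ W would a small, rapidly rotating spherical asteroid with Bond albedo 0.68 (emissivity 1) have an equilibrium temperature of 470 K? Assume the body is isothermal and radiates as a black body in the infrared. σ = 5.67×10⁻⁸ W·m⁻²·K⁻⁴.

d ≈ 2.79×10¹¹ m

For an isothermal black-emitting sphere, (1−a)S·πr² = σ·4πr²·T⁴ ⇒ S = 4σT⁴/(1−a).
S = 4·5.67×10⁻⁸·(470)⁴/0.320 = 34580 W/m².
Flux falls as S = L/(4πd²), so d = √(L/(4πS)) = √(3.38×10²⁸/(4π·34580)).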